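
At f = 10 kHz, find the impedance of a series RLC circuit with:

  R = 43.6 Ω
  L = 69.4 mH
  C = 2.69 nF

Step 1 — Angular frequency: ω = 2π·f = 2π·1e+04 = 6.283e+04 rad/s.
Step 2 — Component impedances:
  R: Z = R = 43.6 Ω
  L: Z = jωL = j·6.283e+04·0.0694 = 0 + j4361 Ω
  C: Z = 1/(jωC) = -j/(ω·C) = 0 - j5917 Ω
Step 3 — Series combination: Z_total = R + L + C = 43.6 - j1556 Ω = 1557∠-88.4° Ω.

Z = 43.6 - j1556 Ω = 1557∠-88.4° Ω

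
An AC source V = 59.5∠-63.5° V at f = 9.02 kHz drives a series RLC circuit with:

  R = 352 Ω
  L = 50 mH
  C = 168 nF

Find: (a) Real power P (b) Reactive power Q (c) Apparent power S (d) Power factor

Step 1 — Angular frequency: ω = 2π·f = 2π·9020 = 5.667e+04 rad/s.
Step 2 — Component impedances:
  R: Z = R = 352 Ω
  L: Z = jωL = j·5.667e+04·0.05 = 0 + j2834 Ω
  C: Z = 1/(jωC) = -j/(ω·C) = 0 - j105 Ω
Step 3 — Series combination: Z_total = R + L + C = 352 + j2729 Ω = 2751∠82.6° Ω.
Step 4 — Source phasor: V = 59.5∠-63.5° V = 26.55 - j53.25 V.
Step 5 — Current: I = V / Z = -0.01796 - j0.01205 A = 0.02163∠-146.1° A.
Step 6 — Complex power: S = V·I* = 0.1646 + j1.276 VA.
Step 7 — Real power: P = Re(S) = 0.1646 W.
Step 8 — Reactive power: Q = Im(S) = 1.276 VAR.
Step 9 — Apparent power: |S| = 1.287 VA.
Step 10 — Power factor: PF = P/|S| = 0.1279 (lagging).

(a) P = 0.1646 W  (b) Q = 1.276 VAR  (c) S = 1.287 VA  (d) PF = 0.1279 (lagging)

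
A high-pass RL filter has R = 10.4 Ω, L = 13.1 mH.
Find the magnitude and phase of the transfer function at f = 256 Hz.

Step 1 — Angular frequency: ω = 2π·256 = 1608 rad/s.
Step 2 — Transfer function: H(jω) = jωL/(R + jωL).
Step 3 — Numerator jωL = j·21.07; denominator R + jωL = 10.4 + j21.07.
Step 4 — H = 0.8041 + j0.3969.
Step 5 — Magnitude: |H| = 0.8967 (-0.9 dB); phase: φ = 26.3°.

|H| = 0.8967 (-0.9 dB), φ = 26.3°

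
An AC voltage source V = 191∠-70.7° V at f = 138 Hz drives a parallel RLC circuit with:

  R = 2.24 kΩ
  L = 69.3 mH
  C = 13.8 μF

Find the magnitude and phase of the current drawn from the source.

Step 1 — Angular frequency: ω = 2π·f = 2π·138 = 867.1 rad/s.
Step 2 — Component impedances:
  R: Z = R = 2240 Ω
  L: Z = jωL = j·867.1·0.0693 = 0 + j60.09 Ω
  C: Z = 1/(jωC) = -j/(ω·C) = 0 - j83.57 Ω
Step 3 — Parallel combination: 1/Z_total = 1/R + 1/L + 1/C; Z_total = 20.23 + j211.9 Ω = 212.9∠84.5° Ω.
Step 4 — Source phasor: V = 191∠-70.7° V = 63.13 - j180.3 V.
Step 5 — Ohm's law: I = V / Z_total = (63.13 - j180.3) / (20.23 + j211.9) = -0.8148 - j0.3757 A.
Step 6 — Convert to polar: |I| = 0.8973 A, ∠I = -155.2°.

I = 0.8973∠-155.2° A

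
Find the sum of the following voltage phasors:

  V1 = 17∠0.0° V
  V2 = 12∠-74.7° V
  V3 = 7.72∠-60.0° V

Step 1 — Convert each phasor to rectangular form:
  V1 = 17·(cos(0.0°) + j·sin(0.0°)) = 17 V
  V2 = 12·(cos(-74.7°) + j·sin(-74.7°)) = 3.166 - j11.57 V
  V3 = 7.72·(cos(-60.0°) + j·sin(-60.0°)) = 3.86 - j6.686 V
Step 2 — Sum components: V_total = 24.03 - j18.26 V.
Step 3 — Convert to polar: |V_total| = 30.18 V, ∠V_total = -37.2°.

V_total = 30.18∠-37.2° V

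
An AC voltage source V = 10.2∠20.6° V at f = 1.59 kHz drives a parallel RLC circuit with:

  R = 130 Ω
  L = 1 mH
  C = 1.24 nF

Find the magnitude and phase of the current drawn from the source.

Step 1 — Angular frequency: ω = 2π·f = 2π·1590 = 9990 rad/s.
Step 2 — Component impedances:
  R: Z = R = 130 Ω
  L: Z = jωL = j·9990·0.001 = 0 + j9.99 Ω
  C: Z = 1/(jωC) = -j/(ω·C) = 0 - j8.072e+04 Ω
Step 3 — Parallel combination: 1/Z_total = 1/R + 1/L + 1/C; Z_total = 0.7634 + j9.933 Ω = 9.962∠85.6° Ω.
Step 4 — Source phasor: V = 10.2∠20.6° V = 9.548 + j3.589 V.
Step 5 — Ohm's law: I = V / Z_total = (9.548 + j3.589) / (0.7634 + j9.933) = 0.4326 - j0.928 A.
Step 6 — Convert to polar: |I| = 1.024 A, ∠I = -65.0°.

I = 1.024∠-65.0° A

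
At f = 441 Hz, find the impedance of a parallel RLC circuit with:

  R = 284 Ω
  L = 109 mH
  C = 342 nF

Step 1 — Angular frequency: ω = 2π·f = 2π·441 = 2771 rad/s.
Step 2 — Component impedances:
  R: Z = R = 284 Ω
  L: Z = jωL = j·2771·0.109 = 0 + j302 Ω
  C: Z = 1/(jωC) = -j/(ω·C) = 0 - j1055 Ω
Step 3 — Parallel combination: 1/Z_total = 1/R + 1/L + 1/C; Z_total = 195.8 + j131.4 Ω = 235.8∠33.9° Ω.

Z = 195.8 + j131.4 Ω = 235.8∠33.9° Ω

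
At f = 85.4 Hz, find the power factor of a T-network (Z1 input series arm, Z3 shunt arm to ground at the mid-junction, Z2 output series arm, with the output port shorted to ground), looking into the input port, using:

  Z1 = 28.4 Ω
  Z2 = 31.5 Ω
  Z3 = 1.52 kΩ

Step 1 — Angular frequency: ω = 2π·f = 2π·85.4 = 536.6 rad/s.
Step 2 — Component impedances:
  Z1: Z = R = 28.4 Ω
  Z2: Z = R = 31.5 Ω
  Z3: Z = R = 1520 Ω
Step 3 — With the output port shorted to ground, the output series arm Z2 runs from the junction to ground; the shunt arm Z3 also runs from the junction to ground. They appear in parallel: Z3 || Z2 = 30.86 Ω.
Step 4 — Series with input arm Z1: Z_in = Z1 + (Z3 || Z2) = 59.26 Ω = 59.26∠0.0° Ω.
Step 5 — Power factor: PF = cos(φ) = Re(Z)/|Z| = 59.26/59.26 = 1.
Step 6 — Type: Im(Z) = 0 ⇒ unity (phase φ = 0.0°).

PF = 1 (unity, φ = 0.0°)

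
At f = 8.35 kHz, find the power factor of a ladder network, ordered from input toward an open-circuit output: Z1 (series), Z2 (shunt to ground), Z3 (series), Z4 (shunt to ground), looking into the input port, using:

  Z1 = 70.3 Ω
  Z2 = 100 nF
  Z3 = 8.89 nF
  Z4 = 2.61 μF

Step 1 — Angular frequency: ω = 2π·f = 2π·8350 = 5.246e+04 rad/s.
Step 2 — Component impedances:
  Z1: Z = R = 70.3 Ω
  Z2: Z = 1/(jωC) = -j/(ω·C) = 0 - j190.6 Ω
  Z3: Z = 1/(jωC) = -j/(ω·C) = 0 - j2144 Ω
  Z4: Z = 1/(jωC) = -j/(ω·C) = 0 - j7.303 Ω
Step 3 — Ladder network (open output): work backward from the far end, alternating series and parallel combinations. Z_in = 70.3 - j175.1 Ω = 188.7∠-68.1° Ω.
Step 4 — Power factor: PF = cos(φ) = Re(Z)/|Z| = 70.3/188.68 = 0.3726.
Step 5 — Type: Im(Z) = -175.1 ⇒ leading (phase φ = -68.1°).

PF = 0.3726 (leading, φ = -68.1°)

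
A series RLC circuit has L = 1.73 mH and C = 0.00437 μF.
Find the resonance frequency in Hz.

Step 1 — Resonance condition Im(Z)=0 gives ω₀ = 1/√(LC).
Step 2 — ω₀ = 1/√(0.00173·4.37e-09) = 3.637e+05 rad/s.
Step 3 — f₀ = ω₀/(2π) = 5.788e+04 Hz.

f₀ = 5.788e+04 Hz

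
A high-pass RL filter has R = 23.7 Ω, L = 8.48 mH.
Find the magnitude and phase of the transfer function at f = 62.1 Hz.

Step 1 — Angular frequency: ω = 2π·62.1 = 390.2 rad/s.
Step 2 — Transfer function: H(jω) = jωL/(R + jωL).
Step 3 — Numerator jωL = j·3.309; denominator R + jωL = 23.7 + j3.309.
Step 4 — H = 0.01912 + j0.1369.
Step 5 — Magnitude: |H| = 0.1383 (-17.2 dB); phase: φ = 82.1°.

|H| = 0.1383 (-17.2 dB), φ = 82.1°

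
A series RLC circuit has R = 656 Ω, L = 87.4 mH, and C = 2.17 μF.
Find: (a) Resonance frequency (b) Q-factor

Step 1 — Resonance condition Im(Z)=0 gives ω₀ = 1/√(LC).
Step 2 — ω₀ = 1/√(0.0874·2.17e-06) = 2296 rad/s.
Step 3 — f₀ = ω₀/(2π) = 365.5 Hz.
Step 4 — Series Q: Q = ω₀L/R = 2296·0.0874/656 = 0.3059.

(a) f₀ = 365.5 Hz  (b) Q = 0.3059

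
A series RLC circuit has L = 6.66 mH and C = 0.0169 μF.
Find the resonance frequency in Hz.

Step 1 — Resonance condition Im(Z)=0 gives ω₀ = 1/√(LC).
Step 2 — ω₀ = 1/√(0.00666·1.69e-08) = 9.426e+04 rad/s.
Step 3 — f₀ = ω₀/(2π) = 1.5e+04 Hz.

f₀ = 1.5e+04 Hz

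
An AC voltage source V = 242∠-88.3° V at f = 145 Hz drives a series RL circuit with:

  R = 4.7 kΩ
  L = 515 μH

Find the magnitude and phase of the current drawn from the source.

Step 1 — Angular frequency: ω = 2π·f = 2π·145 = 911.1 rad/s.
Step 2 — Component impedances:
  R: Z = R = 4700 Ω
  L: Z = jωL = j·911.1·0.000515 = 0 + j0.4692 Ω
Step 3 — Series combination: Z_total = R + L = 4700 + j0.4692 Ω = 4700∠0.0° Ω.
Step 4 — Source phasor: V = 242∠-88.3° V = 7.179 - j241.9 V.
Step 5 — Ohm's law: I = V / Z_total = (7.179 - j241.9) / (4700 + j0.4692) = 0.001522 - j0.05147 A.
Step 6 — Convert to polar: |I| = 0.05149 A, ∠I = -88.3°.

I = 0.05149∠-88.3° A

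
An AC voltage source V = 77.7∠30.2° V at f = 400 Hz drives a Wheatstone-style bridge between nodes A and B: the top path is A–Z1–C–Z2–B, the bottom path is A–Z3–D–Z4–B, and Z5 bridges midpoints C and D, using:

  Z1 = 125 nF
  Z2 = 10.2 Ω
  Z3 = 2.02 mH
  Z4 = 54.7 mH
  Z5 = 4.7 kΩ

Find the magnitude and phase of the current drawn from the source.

Step 1 — Angular frequency: ω = 2π·f = 2π·400 = 2513 rad/s.
Step 2 — Component impedances:
  Z1: Z = 1/(jωC) = -j/(ω·C) = 0 - j3183 Ω
  Z2: Z = R = 10.2 Ω
  Z3: Z = jωL = j·2513·0.00202 = 0 + j5.077 Ω
  Z4: Z = jωL = j·2513·0.0547 = 0 + j137.5 Ω
  Z5: Z = R = 4700 Ω
Step 3 — Bridge requires nodal analysis (the Z5 bridge couples midpoints C and D, so the two paths cannot be reduced to a simple series/parallel combination). Setting node B to ground and injecting 1 A at node A, the 3-node admittance system at A, C, D solves to V_A = Z_AB = 4.414 + j149.1 Ω = 149.1∠88.3° Ω.
Step 4 — Source phasor: V = 77.7∠30.2° V = 67.15 + j39.08 V.
Step 5 — Ohm's law: I = V / Z_total = (67.15 + j39.08) / (4.414 + j149.1) = 0.2753 - j0.4423 A.
Step 6 — Convert to polar: |I| = 0.521 A, ∠I = -58.1°.

I = 0.521∠-58.1° A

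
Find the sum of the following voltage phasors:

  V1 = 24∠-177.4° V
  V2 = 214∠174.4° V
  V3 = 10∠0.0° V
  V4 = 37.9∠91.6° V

Step 1 — Convert each phasor to rectangular form:
  V1 = 24·(cos(-177.4°) + j·sin(-177.4°)) = -23.98 - j1.089 V
  V2 = 214·(cos(174.4°) + j·sin(174.4°)) = -213 + j20.88 V
  V3 = 10·(cos(0.0°) + j·sin(0.0°)) = 10 V
  V4 = 37.9·(cos(91.6°) + j·sin(91.6°)) = -1.058 + j37.89 V
Step 2 — Sum components: V_total = -228 + j57.68 V.
Step 3 — Convert to polar: |V_total| = 235.2 V, ∠V_total = 165.8°.

V_total = 235.2∠165.8° V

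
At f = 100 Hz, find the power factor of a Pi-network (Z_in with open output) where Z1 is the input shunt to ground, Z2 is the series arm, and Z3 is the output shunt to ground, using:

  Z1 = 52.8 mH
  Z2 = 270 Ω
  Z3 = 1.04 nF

Step 1 — Angular frequency: ω = 2π·f = 2π·100 = 628.3 rad/s.
Step 2 — Component impedances:
  Z1: Z = jωL = j·628.3·0.0528 = 0 + j33.18 Ω
  Z2: Z = R = 270 Ω
  Z3: Z = 1/(jωC) = -j/(ω·C) = 0 - j1.53e+06 Ω
Step 3 — With open output, the series arm Z2 and the output shunt Z3 appear in series to ground: Z2 + Z3 = 270 - j1.53e+06 Ω.
Step 4 — Parallel with input shunt Z1: Z_in = Z1 || (Z2 + Z3) = 1.269e-07 + j33.18 Ω = 33.18∠90.0° Ω.
Step 5 — Power factor: PF = cos(φ) = Re(Z)/|Z| = 1.269e-07/33.18 = 3.825e-09.
Step 6 — Type: Im(Z) = 33.18 ⇒ lagging (phase φ = 90.0°).

PF = 3.825e-09 (lagging, φ = 90.0°)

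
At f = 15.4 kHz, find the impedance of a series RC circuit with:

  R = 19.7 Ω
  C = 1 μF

Step 1 — Angular frequency: ω = 2π·f = 2π·1.54e+04 = 9.676e+04 rad/s.
Step 2 — Component impedances:
  R: Z = R = 19.7 Ω
  C: Z = 1/(jωC) = -j/(ω·C) = 0 - j10.33 Ω
Step 3 — Series combination: Z_total = R + C = 19.7 - j10.33 Ω = 22.25∠-27.7° Ω.

Z = 19.7 - j10.33 Ω = 22.25∠-27.7° Ω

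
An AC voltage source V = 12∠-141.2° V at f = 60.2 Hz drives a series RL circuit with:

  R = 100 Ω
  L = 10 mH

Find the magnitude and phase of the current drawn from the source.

Step 1 — Angular frequency: ω = 2π·f = 2π·60.2 = 378.2 rad/s.
Step 2 — Component impedances:
  R: Z = R = 100 Ω
  L: Z = jωL = j·378.2·0.01 = 0 + j3.782 Ω
Step 3 — Series combination: Z_total = R + L = 100 + j3.782 Ω = 100.1∠2.2° Ω.
Step 4 — Source phasor: V = 12∠-141.2° V = -9.352 - j7.519 V.
Step 5 — Ohm's law: I = V / Z_total = (-9.352 - j7.519) / (100 + j3.782) = -0.09623 - j0.07155 A.
Step 6 — Convert to polar: |I| = 0.1199 A, ∠I = -143.4°.

I = 0.1199∠-143.4° A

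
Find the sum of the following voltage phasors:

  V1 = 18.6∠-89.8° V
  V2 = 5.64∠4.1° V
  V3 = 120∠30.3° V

Step 1 — Convert each phasor to rectangular form:
  V1 = 18.6·(cos(-89.8°) + j·sin(-89.8°)) = 0.06493 - j18.6 V
  V2 = 5.64·(cos(4.1°) + j·sin(4.1°)) = 5.626 + j0.4032 V
  V3 = 120·(cos(30.3°) + j·sin(30.3°)) = 103.6 + j60.54 V
Step 2 — Sum components: V_total = 109.3 + j42.35 V.
Step 3 — Convert to polar: |V_total| = 117.2 V, ∠V_total = 21.2°.

V_total = 117.2∠21.2° V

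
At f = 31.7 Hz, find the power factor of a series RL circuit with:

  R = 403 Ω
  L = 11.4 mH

Step 1 — Angular frequency: ω = 2π·f = 2π·31.7 = 199.2 rad/s.
Step 2 — Component impedances:
  R: Z = R = 403 Ω
  L: Z = jωL = j·199.2·0.0114 = 0 + j2.271 Ω
Step 3 — Series combination: Z_total = R + L = 403 + j2.271 Ω = 403∠0.3° Ω.
Step 4 — Power factor: PF = cos(φ) = Re(Z)/|Z| = 403/403 = 1.
Step 5 — Type: Im(Z) = 2.271 ⇒ lagging (phase φ = 0.3°).

PF = 1 (lagging, φ = 0.3°)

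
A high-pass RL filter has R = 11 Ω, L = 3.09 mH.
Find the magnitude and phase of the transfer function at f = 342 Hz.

Step 1 — Angular frequency: ω = 2π·342 = 2149 rad/s.
Step 2 — Transfer function: H(jω) = jωL/(R + jωL).
Step 3 — Numerator jωL = j·6.64; denominator R + jωL = 11 + j6.64.
Step 4 — H = 0.2671 + j0.4424.
Step 5 — Magnitude: |H| = 0.5168 (-5.7 dB); phase: φ = 58.9°.

|H| = 0.5168 (-5.7 dB), φ = 58.9°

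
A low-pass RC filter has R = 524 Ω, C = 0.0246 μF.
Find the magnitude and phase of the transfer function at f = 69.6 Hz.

Step 1 — Angular frequency: ω = 2π·69.6 = 437.3 rad/s.
Step 2 — Transfer function: H(jω) = 1/(1 + jωRC).
Step 3 — Denominator: 1 + jωRC = 1 + j·437.3·524·2.46e-08 = 1 + j0.005637.
Step 4 — H = 1 - j0.005637.
Step 5 — Magnitude: |H| = 1 (-0.0 dB); phase: φ = -0.3°.

|H| = 1 (-0.0 dB), φ = -0.3°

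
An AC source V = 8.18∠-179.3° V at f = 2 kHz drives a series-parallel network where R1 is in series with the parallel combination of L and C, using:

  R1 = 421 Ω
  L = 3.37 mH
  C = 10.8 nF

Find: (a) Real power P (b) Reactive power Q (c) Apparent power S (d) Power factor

Step 1 — Angular frequency: ω = 2π·f = 2π·2000 = 1.257e+04 rad/s.
Step 2 — Component impedances:
  R1: Z = R = 421 Ω
  L: Z = jωL = j·1.257e+04·0.00337 = 0 + j42.35 Ω
  C: Z = 1/(jωC) = -j/(ω·C) = 0 - j7368 Ω
Step 3 — Parallel branch: L || C = 1/(1/L + 1/C) = 0 + j42.59 Ω.
Step 4 — Series with R1: Z_total = R1 + (L || C) = 421 + j42.59 Ω = 423.1∠5.8° Ω.
Step 5 — Source phasor: V = 8.18∠-179.3° V = -8.179 - j0.09994 V.
Step 6 — Current: I = V / Z = -0.01926 + j0.001711 A = 0.01933∠174.9° A.
Step 7 — Complex power: S = V·I* = 0.1573 + j0.01592 VA.
Step 8 — Real power: P = Re(S) = 0.1573 W.
Step 9 — Reactive power: Q = Im(S) = 0.01592 VAR.
Step 10 — Apparent power: |S| = 0.1581 VA.
Step 11 — Power factor: PF = P/|S| = 0.9949 (lagging).

(a) P = 0.1573 W  (b) Q = 0.01592 VAR  (c) S = 0.1581 VA  (d) PF = 0.9949 (lagging)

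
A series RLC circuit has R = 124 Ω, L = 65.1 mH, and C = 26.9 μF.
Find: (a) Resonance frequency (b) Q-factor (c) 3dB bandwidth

Step 1 — Resonance: ω₀ = 1/√(LC) = 1/√(0.0651·2.69e-05) = 755.7 rad/s.
Step 2 — f₀ = ω₀/(2π) = 120.3 Hz.
Step 3 — Series Q: Q = ω₀L/R = 755.7·0.0651/124 = 0.3967.
Step 4 — Bandwidth: Δω = ω₀/Q = 1905 rad/s; BW = Δω/(2π) = 303.2 Hz.

(a) f₀ = 120.3 Hz  (b) Q = 0.3967  (c) BW = 303.2 Hz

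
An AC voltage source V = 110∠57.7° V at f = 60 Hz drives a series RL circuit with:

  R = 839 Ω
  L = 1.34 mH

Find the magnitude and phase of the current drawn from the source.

Step 1 — Angular frequency: ω = 2π·f = 2π·60 = 377 rad/s.
Step 2 — Component impedances:
  R: Z = R = 839 Ω
  L: Z = jωL = j·377·0.00134 = 0 + j0.5052 Ω
Step 3 — Series combination: Z_total = R + L = 839 + j0.5052 Ω = 839∠0.0° Ω.
Step 4 — Source phasor: V = 110∠57.7° V = 58.78 + j92.98 V.
Step 5 — Ohm's law: I = V / Z_total = (58.78 + j92.98) / (839 + j0.5052) = 0.07012 + j0.1108 A.
Step 6 — Convert to polar: |I| = 0.1311 A, ∠I = 57.7°.

I = 0.1311∠57.7° A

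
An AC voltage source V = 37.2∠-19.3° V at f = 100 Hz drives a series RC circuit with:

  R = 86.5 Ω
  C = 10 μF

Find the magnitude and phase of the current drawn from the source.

Step 1 — Angular frequency: ω = 2π·f = 2π·100 = 628.3 rad/s.
Step 2 — Component impedances:
  R: Z = R = 86.5 Ω
  C: Z = 1/(jωC) = -j/(ω·C) = 0 - j159.2 Ω
Step 3 — Series combination: Z_total = R + C = 86.5 - j159.2 Ω = 181.1∠-61.5° Ω.
Step 4 — Source phasor: V = 37.2∠-19.3° V = 35.11 - j12.3 V.
Step 5 — Ohm's law: I = V / Z_total = (35.11 - j12.3) / (86.5 - j159.2) = 0.1522 + j0.1379 A.
Step 6 — Convert to polar: |I| = 0.2054 A, ∠I = 42.2°.

I = 0.2054∠42.2° A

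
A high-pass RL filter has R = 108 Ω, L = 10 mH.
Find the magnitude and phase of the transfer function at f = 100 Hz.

Step 1 — Angular frequency: ω = 2π·100 = 628.3 rad/s.
Step 2 — Transfer function: H(jω) = jωL/(R + jωL).
Step 3 — Numerator jωL = j·6.283; denominator R + jωL = 108 + j6.283.
Step 4 — H = 0.003373 + j0.05798.
Step 5 — Magnitude: |H| = 0.05808 (-24.7 dB); phase: φ = 86.7°.

|H| = 0.05808 (-24.7 dB), φ = 86.7°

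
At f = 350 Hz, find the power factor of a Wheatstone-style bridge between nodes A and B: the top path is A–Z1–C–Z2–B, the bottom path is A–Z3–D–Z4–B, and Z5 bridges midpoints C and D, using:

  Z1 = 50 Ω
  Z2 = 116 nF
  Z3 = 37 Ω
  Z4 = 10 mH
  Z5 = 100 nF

Step 1 — Angular frequency: ω = 2π·f = 2π·350 = 2199 rad/s.
Step 2 — Component impedances:
  Z1: Z = R = 50 Ω
  Z2: Z = 1/(jωC) = -j/(ω·C) = 0 - j3920 Ω
  Z3: Z = R = 37 Ω
  Z4: Z = jωL = j·2199·0.01 = 0 + j21.99 Ω
  Z5: Z = 1/(jωC) = -j/(ω·C) = 0 - j4547 Ω
Step 3 — Bridge requires nodal analysis (the Z5 bridge couples midpoints C and D, so the two paths cannot be reduced to a simple series/parallel combination). Setting node B to ground and injecting 1 A at node A, the 3-node admittance system at A, C, D solves to V_A = Z_AB = 37.39 + j21.45 Ω = 43.11∠29.8° Ω.
Step 4 — Power factor: PF = cos(φ) = Re(Z)/|Z| = 37.3925/43.1064 = 0.8674.
Step 5 — Type: Im(Z) = 21.45 ⇒ lagging (phase φ = 29.8°).

PF = 0.8674 (lagging, φ = 29.8°)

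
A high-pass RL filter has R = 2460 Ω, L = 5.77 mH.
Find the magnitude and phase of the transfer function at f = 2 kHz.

Step 1 — Angular frequency: ω = 2π·2000 = 1.257e+04 rad/s.
Step 2 — Transfer function: H(jω) = jωL/(R + jωL).
Step 3 — Numerator jωL = j·72.51; denominator R + jωL = 2460 + j72.51.
Step 4 — H = 0.000868 + j0.02945.
Step 5 — Magnitude: |H| = 0.02946 (-30.6 dB); phase: φ = 88.3°.

|H| = 0.02946 (-30.6 dB), φ = 88.3°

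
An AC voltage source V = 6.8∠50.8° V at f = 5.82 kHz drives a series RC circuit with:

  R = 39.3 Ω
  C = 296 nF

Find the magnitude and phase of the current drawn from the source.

Step 1 — Angular frequency: ω = 2π·f = 2π·5820 = 3.657e+04 rad/s.
Step 2 — Component impedances:
  R: Z = R = 39.3 Ω
  C: Z = 1/(jωC) = -j/(ω·C) = 0 - j92.39 Ω
Step 3 — Series combination: Z_total = R + C = 39.3 - j92.39 Ω = 100.4∠-67.0° Ω.
Step 4 — Source phasor: V = 6.8∠50.8° V = 4.298 + j5.27 V.
Step 5 — Ohm's law: I = V / Z_total = (4.298 + j5.27) / (39.3 - j92.39) = -0.03154 + j0.05994 A.
Step 6 — Convert to polar: |I| = 0.06773 A, ∠I = 117.8°.

I = 0.06773∠117.8° A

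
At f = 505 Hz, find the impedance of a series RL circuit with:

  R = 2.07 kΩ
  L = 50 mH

Step 1 — Angular frequency: ω = 2π·f = 2π·505 = 3173 rad/s.
Step 2 — Component impedances:
  R: Z = R = 2070 Ω
  L: Z = jωL = j·3173·0.05 = 0 + j158.7 Ω
Step 3 — Series combination: Z_total = R + L = 2070 + j158.7 Ω = 2076∠4.4° Ω.

Z = 2070 + j158.7 Ω = 2076∠4.4° Ω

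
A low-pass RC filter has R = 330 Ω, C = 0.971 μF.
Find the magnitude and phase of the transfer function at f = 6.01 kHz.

Step 1 — Angular frequency: ω = 2π·6010 = 3.776e+04 rad/s.
Step 2 — Transfer function: H(jω) = 1/(1 + jωRC).
Step 3 — Denominator: 1 + jωRC = 1 + j·3.776e+04·330·9.71e-07 = 1 + j12.1.
Step 4 — H = 0.006784 - j0.08208.
Step 5 — Magnitude: |H| = 0.08236 (-21.7 dB); phase: φ = -85.3°.

|H| = 0.08236 (-21.7 dB), φ = -85.3°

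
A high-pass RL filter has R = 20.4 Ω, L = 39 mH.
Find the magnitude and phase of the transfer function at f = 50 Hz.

Step 1 — Angular frequency: ω = 2π·50 = 314.2 rad/s.
Step 2 — Transfer function: H(jω) = jωL/(R + jωL).
Step 3 — Numerator jωL = j·12.25; denominator R + jωL = 20.4 + j12.25.
Step 4 — H = 0.2651 + j0.4414.
Step 5 — Magnitude: |H| = 0.5149 (-5.8 dB); phase: φ = 59.0°.

|H| = 0.5149 (-5.8 dB), φ = 59.0°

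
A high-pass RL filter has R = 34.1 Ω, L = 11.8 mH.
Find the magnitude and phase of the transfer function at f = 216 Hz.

Step 1 — Angular frequency: ω = 2π·216 = 1357 rad/s.
Step 2 — Transfer function: H(jω) = jωL/(R + jωL).
Step 3 — Numerator jωL = j·16.01; denominator R + jωL = 34.1 + j16.01.
Step 4 — H = 0.1807 + j0.3848.
Step 5 — Magnitude: |H| = 0.4251 (-7.4 dB); phase: φ = 64.8°.

|H| = 0.4251 (-7.4 dB), φ = 64.8°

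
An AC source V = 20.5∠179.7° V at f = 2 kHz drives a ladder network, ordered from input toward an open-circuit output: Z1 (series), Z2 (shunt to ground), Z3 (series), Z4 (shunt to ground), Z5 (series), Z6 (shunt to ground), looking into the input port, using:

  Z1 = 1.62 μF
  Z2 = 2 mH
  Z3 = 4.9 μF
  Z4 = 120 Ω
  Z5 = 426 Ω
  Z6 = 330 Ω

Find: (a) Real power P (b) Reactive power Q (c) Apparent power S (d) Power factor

Step 1 — Angular frequency: ω = 2π·f = 2π·2000 = 1.257e+04 rad/s.
Step 2 — Component impedances:
  Z1: Z = 1/(jωC) = -j/(ω·C) = 0 - j49.12 Ω
  Z2: Z = jωL = j·1.257e+04·0.002 = 0 + j25.13 Ω
  Z3: Z = 1/(jωC) = -j/(ω·C) = 0 - j16.24 Ω
  Z4: Z = R = 120 Ω
  Z5: Z = R = 426 Ω
  Z6: Z = R = 330 Ω
Step 3 — Ladder network (open output): work backward from the far end, alternating series and parallel combinations. Z_in = 6.055 - j24.51 Ω = 25.25∠-76.1° Ω.
Step 4 — Source phasor: V = 20.5∠179.7° V = -20.5 + j0.1073 V.
Step 5 — Current: I = V / Z = -0.1989 - j0.7873 A = 0.812∠-104.2° A.
Step 6 — Complex power: S = V·I* = 3.992 - j16.16 VA.
Step 7 — Real power: P = Re(S) = 3.992 W.
Step 8 — Reactive power: Q = Im(S) = -16.16 VAR.
Step 9 — Apparent power: |S| = 16.65 VA.
Step 10 — Power factor: PF = P/|S| = 0.2398 (leading).

(a) P = 3.992 W  (b) Q = -16.16 VAR  (c) S = 16.65 VA  (d) PF = 0.2398 (leading)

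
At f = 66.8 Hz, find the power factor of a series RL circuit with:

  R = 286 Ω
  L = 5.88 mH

Step 1 — Angular frequency: ω = 2π·f = 2π·66.8 = 419.7 rad/s.
Step 2 — Component impedances:
  R: Z = R = 286 Ω
  L: Z = jωL = j·419.7·0.00588 = 0 + j2.468 Ω
Step 3 — Series combination: Z_total = R + L = 286 + j2.468 Ω = 286∠0.5° Ω.
Step 4 — Power factor: PF = cos(φ) = Re(Z)/|Z| = 286/286 = 1.
Step 5 — Type: Im(Z) = 2.468 ⇒ lagging (phase φ = 0.5°).

PF = 1 (lagging, φ = 0.5°)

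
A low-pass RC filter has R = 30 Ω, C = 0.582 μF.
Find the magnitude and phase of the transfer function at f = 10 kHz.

Step 1 — Angular frequency: ω = 2π·1e+04 = 6.283e+04 rad/s.
Step 2 — Transfer function: H(jω) = 1/(1 + jωRC).
Step 3 — Denominator: 1 + jωRC = 1 + j·6.283e+04·30·5.82e-07 = 1 + j1.097.
Step 4 — H = 0.4538 - j0.4979.
Step 5 — Magnitude: |H| = 0.6737 (-3.4 dB); phase: φ = -47.6°.

|H| = 0.6737 (-3.4 dB), φ = -47.6°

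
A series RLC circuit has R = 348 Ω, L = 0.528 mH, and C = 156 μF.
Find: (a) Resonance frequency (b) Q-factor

Step 1 — Resonance condition Im(Z)=0 gives ω₀ = 1/√(LC).
Step 2 — ω₀ = 1/√(0.000528·0.000156) = 3484 rad/s.
Step 3 — f₀ = ω₀/(2π) = 554.6 Hz.
Step 4 — Series Q: Q = ω₀L/R = 3484·0.000528/348 = 0.005287.

(a) f₀ = 554.6 Hz  (b) Q = 0.005287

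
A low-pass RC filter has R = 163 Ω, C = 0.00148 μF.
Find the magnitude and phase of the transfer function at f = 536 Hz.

Step 1 — Angular frequency: ω = 2π·536 = 3368 rad/s.
Step 2 — Transfer function: H(jω) = 1/(1 + jωRC).
Step 3 — Denominator: 1 + jωRC = 1 + j·3368·163·1.48e-09 = 1 + j0.0008124.
Step 4 — H = 1 - j0.0008124.
Step 5 — Magnitude: |H| = 1 (-0.0 dB); phase: φ = -0.0°.

|H| = 1 (-0.0 dB), φ = -0.0°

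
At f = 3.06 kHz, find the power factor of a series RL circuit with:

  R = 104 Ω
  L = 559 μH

Step 1 — Angular frequency: ω = 2π·f = 2π·3060 = 1.923e+04 rad/s.
Step 2 — Component impedances:
  R: Z = R = 104 Ω
  L: Z = jωL = j·1.923e+04·0.000559 = 0 + j10.75 Ω
Step 3 — Series combination: Z_total = R + L = 104 + j10.75 Ω = 104.6∠5.9° Ω.
Step 4 — Power factor: PF = cos(φ) = Re(Z)/|Z| = 104/104.55 = 0.9947.
Step 5 — Type: Im(Z) = 10.75 ⇒ lagging (phase φ = 5.9°).

PF = 0.9947 (lagging, φ = 5.9°)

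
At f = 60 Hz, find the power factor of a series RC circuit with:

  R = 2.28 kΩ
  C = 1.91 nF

Step 1 — Angular frequency: ω = 2π·f = 2π·60 = 377 rad/s.
Step 2 — Component impedances:
  R: Z = R = 2280 Ω
  C: Z = 1/(jωC) = -j/(ω·C) = 0 - j1.389e+06 Ω
Step 3 — Series combination: Z_total = R + C = 2280 - j1.389e+06 Ω = 1.389e+06∠-89.9° Ω.
Step 4 — Power factor: PF = cos(φ) = Re(Z)/|Z| = 2280/1.3888e+06 = 0.001642.
Step 5 — Type: Im(Z) = -1.389e+06 ⇒ leading (phase φ = -89.9°).

PF = 0.001642 (leading, φ = -89.9°)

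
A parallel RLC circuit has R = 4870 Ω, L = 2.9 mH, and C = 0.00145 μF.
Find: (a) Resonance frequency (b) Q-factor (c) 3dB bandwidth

Step 1 — Resonance: ω₀ = 1/√(LC) = 1/√(0.0029·1.45e-09) = 4.877e+05 rad/s.
Step 2 — f₀ = ω₀/(2π) = 7.761e+04 Hz.
Step 3 — Parallel Q: Q = R/(ω₀L) = 4870/(4.877e+05·0.0029) = 3.444.
Step 4 — Bandwidth: Δω = ω₀/Q = 1.416e+05 rad/s; BW = Δω/(2π) = 2.254e+04 Hz.

(a) f₀ = 7.761e+04 Hz  (b) Q = 3.444  (c) BW = 2.254e+04 Hz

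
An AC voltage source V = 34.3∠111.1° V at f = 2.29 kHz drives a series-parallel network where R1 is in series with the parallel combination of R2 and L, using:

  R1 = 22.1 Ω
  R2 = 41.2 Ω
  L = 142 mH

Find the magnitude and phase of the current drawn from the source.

Step 1 — Angular frequency: ω = 2π·f = 2π·2290 = 1.439e+04 rad/s.
Step 2 — Component impedances:
  R1: Z = R = 22.1 Ω
  R2: Z = R = 41.2 Ω
  L: Z = jωL = j·1.439e+04·0.142 = 0 + j2043 Ω
Step 3 — Parallel branch: R2 || L = 1/(1/R2 + 1/L) = 41.18 + j0.8305 Ω.
Step 4 — Series with R1: Z_total = R1 + (R2 || L) = 63.28 + j0.8305 Ω = 63.29∠0.8° Ω.
Step 5 — Source phasor: V = 34.3∠111.1° V = -12.35 + j32 V.
Step 6 — Ohm's law: I = V / Z_total = (-12.35 + j32) / (63.28 + j0.8305) = -0.1885 + j0.5081 A.
Step 7 — Convert to polar: |I| = 0.542 A, ∠I = 110.3°.

I = 0.542∠110.3° A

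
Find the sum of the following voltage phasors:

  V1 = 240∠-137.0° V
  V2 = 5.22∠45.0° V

Step 1 — Convert each phasor to rectangular form:
  V1 = 240·(cos(-137.0°) + j·sin(-137.0°)) = -175.5 - j163.7 V
  V2 = 5.22·(cos(45.0°) + j·sin(45.0°)) = 3.691 + j3.691 V
Step 2 — Sum components: V_total = -171.8 - j160 V.
Step 3 — Convert to polar: |V_total| = 234.8 V, ∠V_total = -137.0°.

V_total = 234.8∠-137.0° V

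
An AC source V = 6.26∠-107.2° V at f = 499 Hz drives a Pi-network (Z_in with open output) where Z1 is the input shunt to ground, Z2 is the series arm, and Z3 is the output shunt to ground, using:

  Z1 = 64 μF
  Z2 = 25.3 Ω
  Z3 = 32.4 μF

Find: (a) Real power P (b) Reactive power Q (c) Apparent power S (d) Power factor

Step 1 — Angular frequency: ω = 2π·f = 2π·499 = 3135 rad/s.
Step 2 — Component impedances:
  Z1: Z = 1/(jωC) = -j/(ω·C) = 0 - j4.984 Ω
  Z2: Z = R = 25.3 Ω
  Z3: Z = 1/(jωC) = -j/(ω·C) = 0 - j9.844 Ω
Step 3 — With open output, the series arm Z2 and the output shunt Z3 appear in series to ground: Z2 + Z3 = 25.3 - j9.844 Ω.
Step 4 — Parallel with input shunt Z1: Z_in = Z1 || (Z2 + Z3) = 0.7307 - j4.555 Ω = 4.614∠-80.9° Ω.
Step 5 — Source phasor: V = 6.26∠-107.2° V = -1.851 - j5.98 V.
Step 6 — Current: I = V / Z = 1.216 - j0.6015 A = 1.357∠-26.3° A.
Step 7 — Complex power: S = V·I* = 1.345 - j8.387 VA.
Step 8 — Real power: P = Re(S) = 1.345 W.
Step 9 — Reactive power: Q = Im(S) = -8.387 VAR.
Step 10 — Apparent power: |S| = 8.494 VA.
Step 11 — Power factor: PF = P/|S| = 0.1584 (leading).

(a) P = 1.345 W  (b) Q = -8.387 VAR  (c) S = 8.494 VA  (d) PF = 0.1584 (leading)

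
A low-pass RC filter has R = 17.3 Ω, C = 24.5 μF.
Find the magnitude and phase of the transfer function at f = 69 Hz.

Step 1 — Angular frequency: ω = 2π·69 = 433.5 rad/s.
Step 2 — Transfer function: H(jω) = 1/(1 + jωRC).
Step 3 — Denominator: 1 + jωRC = 1 + j·433.5·17.3·2.45e-05 = 1 + j0.1838.
Step 4 — H = 0.9673 - j0.1778.
Step 5 — Magnitude: |H| = 0.9835 (-0.1 dB); phase: φ = -10.4°.

|H| = 0.9835 (-0.1 dB), φ = -10.4°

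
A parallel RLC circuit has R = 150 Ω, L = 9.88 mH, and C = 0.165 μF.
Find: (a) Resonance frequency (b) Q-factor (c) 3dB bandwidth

Step 1 — Resonance: ω₀ = 1/√(LC) = 1/√(0.00988·1.65e-07) = 2.477e+04 rad/s.
Step 2 — f₀ = ω₀/(2π) = 3942 Hz.
Step 3 — Parallel Q: Q = R/(ω₀L) = 150/(2.477e+04·0.00988) = 0.613.
Step 4 — Bandwidth: Δω = ω₀/Q = 4.04e+04 rad/s; BW = Δω/(2π) = 6431 Hz.

(a) f₀ = 3942 Hz  (b) Q = 0.613  (c) BW = 6431 Hz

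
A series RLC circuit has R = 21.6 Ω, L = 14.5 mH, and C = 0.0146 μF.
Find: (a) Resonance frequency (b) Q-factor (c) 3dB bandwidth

Step 1 — Resonance: ω₀ = 1/√(LC) = 1/√(0.0145·1.46e-08) = 6.873e+04 rad/s.
Step 2 — f₀ = ω₀/(2π) = 1.094e+04 Hz.
Step 3 — Series Q: Q = ω₀L/R = 6.873e+04·0.0145/21.6 = 46.14.
Step 4 — Bandwidth: Δω = ω₀/Q = 1490 rad/s; BW = Δω/(2π) = 237.1 Hz.

(a) f₀ = 1.094e+04 Hz  (b) Q = 46.14  (c) BW = 237.1 Hz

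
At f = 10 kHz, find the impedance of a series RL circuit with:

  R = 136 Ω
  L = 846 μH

Step 1 — Angular frequency: ω = 2π·f = 2π·1e+04 = 6.283e+04 rad/s.
Step 2 — Component impedances:
  R: Z = R = 136 Ω
  L: Z = jωL = j·6.283e+04·0.000846 = 0 + j53.16 Ω
Step 3 — Series combination: Z_total = R + L = 136 + j53.16 Ω = 146∠21.3° Ω.

Z = 136 + j53.16 Ω = 146∠21.3° Ω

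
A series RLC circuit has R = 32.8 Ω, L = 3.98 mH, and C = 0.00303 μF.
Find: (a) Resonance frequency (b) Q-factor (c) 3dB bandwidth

Step 1 — Resonance: ω₀ = 1/√(LC) = 1/√(0.00398·3.03e-09) = 2.88e+05 rad/s.
Step 2 — f₀ = ω₀/(2π) = 4.583e+04 Hz.
Step 3 — Series Q: Q = ω₀L/R = 2.88e+05·0.00398/32.8 = 34.94.
Step 4 — Bandwidth: Δω = ω₀/Q = 8241 rad/s; BW = Δω/(2π) = 1312 Hz.

(a) f₀ = 4.583e+04 Hz  (b) Q = 34.94  (c) BW = 1312 Hz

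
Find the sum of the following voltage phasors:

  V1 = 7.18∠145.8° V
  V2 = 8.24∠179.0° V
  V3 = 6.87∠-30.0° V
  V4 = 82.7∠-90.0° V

Step 1 — Convert each phasor to rectangular form:
  V1 = 7.18·(cos(145.8°) + j·sin(145.8°)) = -5.938 + j4.036 V
  V2 = 8.24·(cos(179.0°) + j·sin(179.0°)) = -8.239 + j0.1438 V
  V3 = 6.87·(cos(-30.0°) + j·sin(-30.0°)) = 5.95 - j3.435 V
  V4 = 82.7·(cos(-90.0°) + j·sin(-90.0°)) = 0 - j82.7 V
Step 2 — Sum components: V_total = -8.228 - j81.96 V.
Step 3 — Convert to polar: |V_total| = 82.37 V, ∠V_total = -95.7°.

V_total = 82.37∠-95.7° V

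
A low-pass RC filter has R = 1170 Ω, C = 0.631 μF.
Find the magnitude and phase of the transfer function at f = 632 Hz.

Step 1 — Angular frequency: ω = 2π·632 = 3971 rad/s.
Step 2 — Transfer function: H(jω) = 1/(1 + jωRC).
Step 3 — Denominator: 1 + jωRC = 1 + j·3971·1170·6.31e-07 = 1 + j2.932.
Step 4 — H = 0.1042 - j0.3056.
Step 5 — Magnitude: |H| = 0.3228 (-9.8 dB); phase: φ = -71.2°.

|H| = 0.3228 (-9.8 dB), φ = -71.2°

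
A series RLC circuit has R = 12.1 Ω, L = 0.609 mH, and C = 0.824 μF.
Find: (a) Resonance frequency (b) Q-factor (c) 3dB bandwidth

Step 1 — Resonance: ω₀ = 1/√(LC) = 1/√(0.000609·8.24e-07) = 4.464e+04 rad/s.
Step 2 — f₀ = ω₀/(2π) = 7105 Hz.
Step 3 — Series Q: Q = ω₀L/R = 4.464e+04·0.000609/12.1 = 2.247.
Step 4 — Bandwidth: Δω = ω₀/Q = 1.987e+04 rad/s; BW = Δω/(2π) = 3162 Hz.

(a) f₀ = 7105 Hz  (b) Q = 2.247  (c) BW = 3162 Hz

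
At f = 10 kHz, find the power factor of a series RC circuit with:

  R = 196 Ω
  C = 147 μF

Step 1 — Angular frequency: ω = 2π·f = 2π·1e+04 = 6.283e+04 rad/s.
Step 2 — Component impedances:
  R: Z = R = 196 Ω
  C: Z = 1/(jωC) = -j/(ω·C) = 0 - j0.1083 Ω
Step 3 — Series combination: Z_total = R + C = 196 - j0.1083 Ω = 196∠-0.0° Ω.
Step 4 — Power factor: PF = cos(φ) = Re(Z)/|Z| = 196/196 = 1.
Step 5 — Type: Im(Z) = -0.1083 ⇒ leading (phase φ = -0.0°).

PF = 1 (leading, φ = -0.0°)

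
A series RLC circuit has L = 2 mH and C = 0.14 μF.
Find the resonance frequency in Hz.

Step 1 — Resonance condition Im(Z)=0 gives ω₀ = 1/√(LC).
Step 2 — ω₀ = 1/√(0.002·1.4e-07) = 5.976e+04 rad/s.
Step 3 — f₀ = ω₀/(2π) = 9511 Hz.

f₀ = 9511 Hz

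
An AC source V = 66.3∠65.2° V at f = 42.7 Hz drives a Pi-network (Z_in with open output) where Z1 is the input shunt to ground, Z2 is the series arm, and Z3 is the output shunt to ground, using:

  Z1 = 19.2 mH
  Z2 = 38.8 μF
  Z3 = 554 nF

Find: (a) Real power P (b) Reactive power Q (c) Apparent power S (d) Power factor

Step 1 — Angular frequency: ω = 2π·f = 2π·42.7 = 268.3 rad/s.
Step 2 — Component impedances:
  Z1: Z = jωL = j·268.3·0.0192 = 0 + j5.151 Ω
  Z2: Z = 1/(jωC) = -j/(ω·C) = 0 - j96.06 Ω
  Z3: Z = 1/(jωC) = -j/(ω·C) = 0 - j6728 Ω
Step 3 — With open output, the series arm Z2 and the output shunt Z3 appear in series to ground: Z2 + Z3 = 0 - j6824 Ω.
Step 4 — Parallel with input shunt Z1: Z_in = Z1 || (Z2 + Z3) = 0 + j5.155 Ω = 5.155∠90.0° Ω.
Step 5 — Source phasor: V = 66.3∠65.2° V = 27.81 + j60.19 V.
Step 6 — Current: I = V / Z = 11.67 - j5.395 A = 12.86∠-24.8° A.
Step 7 — Complex power: S = V·I* = 0 + j852.7 VA.
Step 8 — Real power: P = Re(S) = 0 W.
Step 9 — Reactive power: Q = Im(S) = 852.7 VAR.
Step 10 — Apparent power: |S| = 852.7 VA.
Step 11 — Power factor: PF = P/|S| = 0 (lagging).

(a) P = 0 W  (b) Q = 852.7 VAR  (c) S = 852.7 VA  (d) PF = 0 (lagging)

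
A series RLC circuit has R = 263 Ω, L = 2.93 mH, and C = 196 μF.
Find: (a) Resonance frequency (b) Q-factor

Step 1 — Resonance condition Im(Z)=0 gives ω₀ = 1/√(LC).
Step 2 — ω₀ = 1/√(0.00293·0.000196) = 1320 rad/s.
Step 3 — f₀ = ω₀/(2π) = 210 Hz.
Step 4 — Series Q: Q = ω₀L/R = 1320·0.00293/263 = 0.0147.

(a) f₀ = 210 Hz  (b) Q = 0.0147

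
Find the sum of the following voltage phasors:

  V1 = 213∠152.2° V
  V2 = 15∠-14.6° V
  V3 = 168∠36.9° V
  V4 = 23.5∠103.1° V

Step 1 — Convert each phasor to rectangular form:
  V1 = 213·(cos(152.2°) + j·sin(152.2°)) = -188.4 + j99.34 V
  V2 = 15·(cos(-14.6°) + j·sin(-14.6°)) = 14.52 - j3.781 V
  V3 = 168·(cos(36.9°) + j·sin(36.9°)) = 134.3 + j100.9 V
  V4 = 23.5·(cos(103.1°) + j·sin(103.1°)) = -5.326 + j22.89 V
Step 2 — Sum components: V_total = -44.88 + j219.3 V.
Step 3 — Convert to polar: |V_total| = 223.9 V, ∠V_total = 101.6°.

V_total = 223.9∠101.6° V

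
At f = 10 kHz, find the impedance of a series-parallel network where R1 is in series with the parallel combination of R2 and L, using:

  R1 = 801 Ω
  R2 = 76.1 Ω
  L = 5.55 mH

Step 1 — Angular frequency: ω = 2π·f = 2π·1e+04 = 6.283e+04 rad/s.
Step 2 — Component impedances:
  R1: Z = R = 801 Ω
  R2: Z = R = 76.1 Ω
  L: Z = jωL = j·6.283e+04·0.00555 = 0 + j348.7 Ω
Step 3 — Parallel branch: R2 || L = 1/(1/R2 + 1/L) = 72.64 + j15.85 Ω.
Step 4 — Series with R1: Z_total = R1 + (R2 || L) = 873.6 + j15.85 Ω = 873.8∠1.0° Ω.

Z = 873.6 + j15.85 Ω = 873.8∠1.0° Ω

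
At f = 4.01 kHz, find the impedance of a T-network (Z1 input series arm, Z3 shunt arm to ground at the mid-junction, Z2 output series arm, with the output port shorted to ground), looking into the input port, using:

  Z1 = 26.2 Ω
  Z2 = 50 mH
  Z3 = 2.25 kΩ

Step 1 — Angular frequency: ω = 2π·f = 2π·4010 = 2.52e+04 rad/s.
Step 2 — Component impedances:
  Z1: Z = R = 26.2 Ω
  Z2: Z = jωL = j·2.52e+04·0.05 = 0 + j1260 Ω
  Z3: Z = R = 2250 Ω
Step 3 — With the output port shorted to ground, the output series arm Z2 runs from the junction to ground; the shunt arm Z3 also runs from the junction to ground. They appear in parallel: Z3 || Z2 = 537 + j959.1 Ω.
Step 4 — Series with input arm Z1: Z_in = Z1 + (Z3 || Z2) = 563.2 + j959.1 Ω = 1112∠59.6° Ω.

Z = 563.2 + j959.1 Ω = 1112∠59.6° Ω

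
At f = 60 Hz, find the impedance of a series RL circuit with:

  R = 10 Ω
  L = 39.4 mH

Step 1 — Angular frequency: ω = 2π·f = 2π·60 = 377 rad/s.
Step 2 — Component impedances:
  R: Z = R = 10 Ω
  L: Z = jωL = j·377·0.0394 = 0 + j14.85 Ω
Step 3 — Series combination: Z_total = R + L = 10 + j14.85 Ω = 17.91∠56.0° Ω.

Z = 10 + j14.85 Ω = 17.91∠56.0° Ω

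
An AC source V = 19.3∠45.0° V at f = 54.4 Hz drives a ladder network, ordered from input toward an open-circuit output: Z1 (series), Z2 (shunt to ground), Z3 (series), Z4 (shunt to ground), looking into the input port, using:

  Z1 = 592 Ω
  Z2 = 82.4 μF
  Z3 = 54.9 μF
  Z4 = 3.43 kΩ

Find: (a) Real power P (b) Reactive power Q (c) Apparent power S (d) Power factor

Step 1 — Angular frequency: ω = 2π·f = 2π·54.4 = 341.8 rad/s.
Step 2 — Component impedances:
  Z1: Z = R = 592 Ω
  Z2: Z = 1/(jωC) = -j/(ω·C) = 0 - j35.51 Ω
  Z3: Z = 1/(jωC) = -j/(ω·C) = 0 - j53.29 Ω
  Z4: Z = R = 3430 Ω
Step 3 — Ladder network (open output): work backward from the far end, alternating series and parallel combinations. Z_in = 592.4 - j35.5 Ω = 593.4∠-3.4° Ω.
Step 4 — Source phasor: V = 19.3∠45.0° V = 13.65 + j13.65 V.
Step 5 — Current: I = V / Z = 0.02158 + j0.02433 A = 0.03252∠48.4° A.
Step 6 — Complex power: S = V·I* = 0.6266 - j0.03755 VA.
Step 7 — Real power: P = Re(S) = 0.6266 W.
Step 8 — Reactive power: Q = Im(S) = -0.03755 VAR.
Step 9 — Apparent power: |S| = 0.6277 VA.
Step 10 — Power factor: PF = P/|S| = 0.9982 (leading).

(a) P = 0.6266 W  (b) Q = -0.03755 VAR  (c) S = 0.6277 VA  (d) PF = 0.9982 (leading)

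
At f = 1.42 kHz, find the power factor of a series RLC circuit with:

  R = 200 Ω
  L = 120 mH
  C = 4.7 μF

Step 1 — Angular frequency: ω = 2π·f = 2π·1420 = 8922 rad/s.
Step 2 — Component impedances:
  R: Z = R = 200 Ω
  L: Z = jωL = j·8922·0.12 = 0 + j1071 Ω
  C: Z = 1/(jωC) = -j/(ω·C) = 0 - j23.85 Ω
Step 3 — Series combination: Z_total = R + L + C = 200 + j1047 Ω = 1066∠79.2° Ω.
Step 4 — Power factor: PF = cos(φ) = Re(Z)/|Z| = 200/1065.7 = 0.1877.
Step 5 — Type: Im(Z) = 1047 ⇒ lagging (phase φ = 79.2°).

PF = 0.1877 (lagging, φ = 79.2°)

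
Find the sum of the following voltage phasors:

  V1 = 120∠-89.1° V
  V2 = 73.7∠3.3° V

Step 1 — Convert each phasor to rectangular form:
  V1 = 120·(cos(-89.1°) + j·sin(-89.1°)) = 1.885 - j120 V
  V2 = 73.7·(cos(3.3°) + j·sin(3.3°)) = 73.58 + j4.242 V
Step 2 — Sum components: V_total = 75.46 - j115.7 V.
Step 3 — Convert to polar: |V_total| = 138.2 V, ∠V_total = -56.9°.

V_total = 138.2∠-56.9° V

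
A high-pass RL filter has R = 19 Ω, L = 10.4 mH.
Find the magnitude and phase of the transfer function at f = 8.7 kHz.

Step 1 — Angular frequency: ω = 2π·8700 = 5.466e+04 rad/s.
Step 2 — Transfer function: H(jω) = jωL/(R + jωL).
Step 3 — Numerator jωL = j·568.5; denominator R + jωL = 19 + j568.5.
Step 4 — H = 0.9989 + j0.03338.
Step 5 — Magnitude: |H| = 0.9994 (-0.0 dB); phase: φ = 1.9°.

|H| = 0.9994 (-0.0 dB), φ = 1.9°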